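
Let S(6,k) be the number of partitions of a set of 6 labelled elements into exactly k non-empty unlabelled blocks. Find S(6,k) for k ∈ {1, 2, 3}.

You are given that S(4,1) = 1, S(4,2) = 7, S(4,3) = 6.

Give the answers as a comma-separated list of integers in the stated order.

[5] T[5,1]:1*1+0=1 · T[5,2]:2*7+1=15 · T[5,3]:3*6+7=25
[6] T[6,1]:1*1+0=1 · T[6,2]:2*15+1=31 · T[6,3]:3*25+15=90
Read S(6,1) = 1, S(6,2) = 31, S(6,3) = 90.

1, 31, 90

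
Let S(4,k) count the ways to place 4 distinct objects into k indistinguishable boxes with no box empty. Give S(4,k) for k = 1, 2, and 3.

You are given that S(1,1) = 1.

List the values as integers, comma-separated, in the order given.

row 2: T[2][1]=1·1+0=1  T[2][2]=2·0+1=1
row 3: T[3][1]=1·1+0=1  T[3][2]=2·1+1=3  T[3][3]=3·0+1=1
row 4: T[4][1]=1·1+0=1  T[4][2]=2·3+1=7  T[4][3]=3·1+3=6
Read S(4,1) = 1, S(4,2) = 7, S(4,3) = 6.

1, 7, 6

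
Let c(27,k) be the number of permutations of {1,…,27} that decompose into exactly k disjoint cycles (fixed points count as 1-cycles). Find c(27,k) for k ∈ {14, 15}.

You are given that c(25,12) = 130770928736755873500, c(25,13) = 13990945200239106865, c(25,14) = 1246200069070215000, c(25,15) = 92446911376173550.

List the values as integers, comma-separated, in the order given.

[26] T[26,13]:25*13990945200239106865+130770928736755873500=480544558742733545125 · T[26,14]:25*1246200069070215000+13990945200239106865=45145946926994481865 · T[26,15]:25*92446911376173550+1246200069070215000=3557372853474553750
[27] T[27,14]:26*45145946926994481865+480544558742733545125=1654339178844590073615 · T[27,15]:26*3557372853474553750+45145946926994481865=137637641117332879365
Read c(27,14) = 1654339178844590073615, c(27,15) = 137637641117332879365.

1654339178844590073615, 137637641117332879365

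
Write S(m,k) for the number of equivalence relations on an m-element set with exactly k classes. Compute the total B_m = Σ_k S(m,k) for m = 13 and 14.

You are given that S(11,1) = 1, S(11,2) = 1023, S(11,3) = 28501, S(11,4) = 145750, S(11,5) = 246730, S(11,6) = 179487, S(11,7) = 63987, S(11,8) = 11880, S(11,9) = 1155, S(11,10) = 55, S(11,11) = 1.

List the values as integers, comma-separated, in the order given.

27644437, 190899322

[12] T[12,1]:1*1+0=1 · T[12,2]:2*1023+1=2047 · T[12,3]:3*28501+1023=86526 · T[12,4]:4*145750+28501=611501 · T[12,5]:5*246730+145750=1379400 · T[12,6]:6*179487+246730=1323652 · T[12,7]:7*63987+179487=627396 · T[12,8]:8*11880+63987=159027 · T[12,9]:9*1155+11880=22275 · T[12,10]:10*55+1155=1705 · T[12,11]:11*1+55=66 · T[12,12]:12*0+1=1
[13] T[13,1]:1*1+0=1 · T[13,2]:2*2047+1=4095 · T[13,3]:3*86526+2047=261625 · T[13,4]:4*611501+86526=2532530 · T[13,5]:5*1379400+611501=7508501 · T[13,6]:6*1323652+1379400=9321312 · T[13,7]:7*627396+1323652=5715424 · T[13,8]:8*159027+627396=1899612 · T[13,9]:9*22275+159027=359502 · T[13,10]:10*1705+22275=39325 · T[13,11]:11*66+1705=2431 · T[13,12]:12*1+66=78 · T[13,13]:13*0+1=1
[14] T[14,1]:1*1+0=1 · T[14,2]:2*4095+1=8191 · T[14,3]:3*261625+4095=788970 · T[14,4]:4*2532530+261625=10391745 · T[14,5]:5*7508501+2532530=40075035 · T[14,6]:6*9321312+7508501=63436373 · T[14,7]:7*5715424+9321312=49329280 · T[14,8]:8*1899612+5715424=20912320 · T[14,9]:9*359502+1899612=5135130 · T[14,10]:10*39325+359502=752752 · T[14,11]:11*2431+39325=66066 · T[14,12]:12*78+2431=3367 · T[14,13]:13*1+78=91 · T[14,14]:14*0+1=1
B_13 = ΣS(13,k) = 1+4095+261625+2532530+7508501+9321312+5715424+1899612+359502+39325+2431+78+1 = 27644437
B_14 = ΣS(14,k) = 1+8191+788970+10391745+40075035+63436373+49329280+20912320+5135130+752752+66066+3367+91+1 = 190899322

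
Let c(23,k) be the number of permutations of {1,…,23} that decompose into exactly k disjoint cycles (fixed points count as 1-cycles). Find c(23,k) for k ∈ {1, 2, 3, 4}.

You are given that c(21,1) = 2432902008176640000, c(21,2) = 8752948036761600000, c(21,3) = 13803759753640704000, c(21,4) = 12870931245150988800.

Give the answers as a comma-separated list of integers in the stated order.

1124000727777607680000, 4148476779335454720000, 6756146673770930688000, 6548684852703068697600

@22  (22,1):2432902008176640000·21+0→51090942171709440000, (22,2):8752948036761600000·21+2432902008176640000→186244810780170240000, (22,3):13803759753640704000·21+8752948036761600000→298631902863216384000, (22,4):12870931245150988800·21+13803759753640704000→284093315901811468800
@23  (23,1):51090942171709440000·22+0→1124000727777607680000, (23,2):186244810780170240000·22+51090942171709440000→4148476779335454720000, (23,3):298631902863216384000·22+186244810780170240000→6756146673770930688000, (23,4):284093315901811468800·22+298631902863216384000→6548684852703068697600
Read c(23,1) = 1124000727777607680000, c(23,2) = 4148476779335454720000, c(23,3) = 6756146673770930688000, c(23,4) = 6548684852703068697600.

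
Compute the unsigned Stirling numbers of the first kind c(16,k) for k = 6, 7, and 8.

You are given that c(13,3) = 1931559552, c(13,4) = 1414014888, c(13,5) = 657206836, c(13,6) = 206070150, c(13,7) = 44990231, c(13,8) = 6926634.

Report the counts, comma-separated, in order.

@14  (14,4):1414014888·13+1931559552→20313753096, (14,5):657206836·13+1414014888→9957703756, (14,6):206070150·13+657206836→3336118786, (14,7):44990231·13+206070150→790943153, (14,8):6926634·13+44990231→135036473
@15  (15,5):9957703756·14+20313753096→159721605680, (15,6):3336118786·14+9957703756→56663366760, (15,7):790943153·14+3336118786→14409322928, (15,8):135036473·14+790943153→2681453775
@16  (16,6):56663366760·15+159721605680→1009672107080, (16,7):14409322928·15+56663366760→272803210680, (16,8):2681453775·15+14409322928→54631129553
Read c(16,6) = 1009672107080, c(16,7) = 272803210680, c(16,8) = 54631129553.

1009672107080, 272803210680, 54631129553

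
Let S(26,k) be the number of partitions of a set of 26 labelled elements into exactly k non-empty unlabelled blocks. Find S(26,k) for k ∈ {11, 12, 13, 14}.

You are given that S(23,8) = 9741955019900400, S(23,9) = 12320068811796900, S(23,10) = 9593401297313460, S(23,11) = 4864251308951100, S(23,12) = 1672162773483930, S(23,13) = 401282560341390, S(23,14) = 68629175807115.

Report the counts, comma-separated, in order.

@24  (24,9):12320068811796900·9+9741955019900400→120622574326072500, (24,10):9593401297313460·10+12320068811796900→108254081784931500, (24,11):4864251308951100·11+9593401297313460→63100165695775560, (24,12):1672162773483930·12+4864251308951100→24930204590758260, (24,13):401282560341390·13+1672162773483930→6888836057922000, (24,14):68629175807115·14+401282560341390→1362091021641000
@25  (25,10):108254081784931500·10+120622574326072500→1203163392175387500, (25,11):63100165695775560·11+108254081784931500→802355904438462660, (25,12):24930204590758260·12+63100165695775560→362262620784874680, (25,13):6888836057922000·13+24930204590758260→114485073343744260, (25,14):1362091021641000·14+6888836057922000→25958110360896000
@26  (26,11):802355904438462660·11+1203163392175387500→10029078340998476760, (26,12):362262620784874680·12+802355904438462660→5149507353856958820, (26,13):114485073343744260·13+362262620784874680→1850568574253550060, (26,14):25958110360896000·14+114485073343744260→477898618396288260
Read S(26,11) = 10029078340998476760, S(26,12) = 5149507353856958820, S(26,13) = 1850568574253550060, S(26,14) = 477898618396288260.

10029078340998476760, 5149507353856958820, 1850568574253550060, 477898618396288260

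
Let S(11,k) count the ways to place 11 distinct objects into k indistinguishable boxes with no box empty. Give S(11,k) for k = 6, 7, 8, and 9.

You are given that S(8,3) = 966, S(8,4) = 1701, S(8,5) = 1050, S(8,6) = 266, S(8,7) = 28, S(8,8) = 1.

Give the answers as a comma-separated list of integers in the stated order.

179487, 63987, 11880, 1155

i=9: T(9,4)=966+4·1701=7770 | T(9,5)=1701+5·1050=6951 | T(9,6)=1050+6·266=2646 | T(9,7)=266+7·28=462 | T(9,8)=28+8·1=36 | T(9,9)=1+9·0=1
i=10: T(10,5)=7770+5·6951=42525 | T(10,6)=6951+6·2646=22827 | T(10,7)=2646+7·462=5880 | T(10,8)=462+8·36=750 | T(10,9)=36+9·1=45
i=11: T(11,6)=42525+6·22827=179487 | T(11,7)=22827+7·5880=63987 | T(11,8)=5880+8·750=11880 | T(11,9)=750+9·45=1155
Read S(11,6) = 179487, S(11,7) = 63987, S(11,8) = 11880, S(11,9) = 1155.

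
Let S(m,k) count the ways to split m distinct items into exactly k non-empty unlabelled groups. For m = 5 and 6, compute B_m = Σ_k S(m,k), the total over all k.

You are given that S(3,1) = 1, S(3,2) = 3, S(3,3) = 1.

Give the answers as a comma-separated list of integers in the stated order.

52, 203

r4: T_4,1=1×1+0=1; T_4,2=2×3+1=7; T_4,3=3×1+3=6; T_4,4=4×0+1=1
r5: T_5,1=1×1+0=1; T_5,2=2×7+1=15; T_5,3=3×6+7=25; T_5,4=4×1+6=10; T_5,5=5×0+1=1
r6: T_6,1=1×1+0=1; T_6,2=2×15+1=31; T_6,3=3×25+15=90; T_6,4=4×10+25=65; T_6,5=5×1+10=15; T_6,6=6×0+1=1
B_5 = ΣS(5,k) = 1+15+25+10+1 = 52
B_6 = ΣS(6,k) = 1+31+90+65+15+1 = 203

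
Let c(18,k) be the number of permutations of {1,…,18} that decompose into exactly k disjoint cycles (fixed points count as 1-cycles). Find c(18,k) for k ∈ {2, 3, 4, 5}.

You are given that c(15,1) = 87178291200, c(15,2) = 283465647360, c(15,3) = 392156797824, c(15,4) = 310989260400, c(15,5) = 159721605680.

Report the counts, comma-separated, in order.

row 16: T[16][1]=15·87178291200+0=1307674368000  T[16][2]=15·283465647360+87178291200=4339163001600  T[16][3]=15·392156797824+283465647360=6165817614720  T[16][4]=15·310989260400+392156797824=5056995703824  T[16][5]=15·159721605680+310989260400=2706813345600
row 17: T[17][1]=16·1307674368000+0=20922789888000  T[17][2]=16·4339163001600+1307674368000=70734282393600  T[17][3]=16·6165817614720+4339163001600=102992244837120  T[17][4]=16·5056995703824+6165817614720=87077748875904  T[17][5]=16·2706813345600+5056995703824=48366009233424
row 18: T[18][2]=17·70734282393600+20922789888000=1223405590579200  T[18][3]=17·102992244837120+70734282393600=1821602444624640  T[18][4]=17·87077748875904+102992244837120=1583313975727488  T[18][5]=17·48366009233424+87077748875904=909299905844112
Read c(18,2) = 1223405590579200, c(18,3) = 1821602444624640, c(18,4) = 1583313975727488, c(18,5) = 909299905844112.

1223405590579200, 1821602444624640, 1583313975727488, 909299905844112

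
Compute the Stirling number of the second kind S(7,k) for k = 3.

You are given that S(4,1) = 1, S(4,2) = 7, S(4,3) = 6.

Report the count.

301

@5  (5,1):1·1+0→1, (5,2):7·2+1→15, (5,3):6·3+7→25
@6  (6,2):15·2+1→31, (6,3):25·3+15→90
@7  (7,3):90·3+31→301
Read S(7,3) = 301.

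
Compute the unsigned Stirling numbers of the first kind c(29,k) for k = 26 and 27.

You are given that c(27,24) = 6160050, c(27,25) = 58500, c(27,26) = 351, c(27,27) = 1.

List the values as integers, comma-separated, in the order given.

r28: T_28,25=27×58500+6160050=7739550; T_28,26=27×351+58500=67977; T_28,27=27×1+351=378
r29: T_29,26=28×67977+7739550=9642906; T_29,27=28×378+67977=78561
Read c(29,26) = 9642906, c(29,27) = 78561.

9642906, 78561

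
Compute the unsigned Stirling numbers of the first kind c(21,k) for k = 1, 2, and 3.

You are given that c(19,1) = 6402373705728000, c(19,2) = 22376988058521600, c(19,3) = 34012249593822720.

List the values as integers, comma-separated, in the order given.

2432902008176640000, 8752948036761600000, 13803759753640704000

r20: T_20,1=19×6402373705728000+0=121645100408832000; T_20,2=19×22376988058521600+6402373705728000=431565146817638400; T_20,3=19×34012249593822720+22376988058521600=668609730341153280
r21: T_21,1=20×121645100408832000+0=2432902008176640000; T_21,2=20×431565146817638400+121645100408832000=8752948036761600000; T_21,3=20×668609730341153280+431565146817638400=13803759753640704000
Read c(21,1) = 2432902008176640000, c(21,2) = 8752948036761600000, c(21,3) = 13803759753640704000.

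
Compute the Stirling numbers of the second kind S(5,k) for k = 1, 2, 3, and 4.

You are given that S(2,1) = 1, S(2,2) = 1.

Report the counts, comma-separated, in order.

row 3: T[3][1]=1·1+0=1  T[3][2]=2·1+1=3  T[3][3]=3·0+1=1
row 4: T[4][1]=1·1+0=1  T[4][2]=2·3+1=7  T[4][3]=3·1+3=6  T[4][4]=4·0+1=1
row 5: T[5][1]=1·1+0=1  T[5][2]=2·7+1=15  T[5][3]=3·6+7=25  T[5][4]=4·1+6=10
Read S(5,1) = 1, S(5,2) = 15, S(5,3) = 25, S(5,4) = 10.

1, 15, 25, 10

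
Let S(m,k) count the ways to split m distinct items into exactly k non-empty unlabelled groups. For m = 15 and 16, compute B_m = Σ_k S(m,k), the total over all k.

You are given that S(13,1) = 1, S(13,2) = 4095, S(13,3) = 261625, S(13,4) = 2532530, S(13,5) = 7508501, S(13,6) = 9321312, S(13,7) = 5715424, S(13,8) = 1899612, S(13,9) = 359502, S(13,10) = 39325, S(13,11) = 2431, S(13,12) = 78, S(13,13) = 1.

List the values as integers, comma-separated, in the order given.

row 14: T[14][1]=1·1+0=1  T[14][2]=2·4095+1=8191  T[14][3]=3·261625+4095=788970  T[14][4]=4·2532530+261625=10391745  T[14][5]=5·7508501+2532530=40075035  T[14][6]=6·9321312+7508501=63436373  T[14][7]=7·5715424+9321312=49329280  T[14][8]=8·1899612+5715424=20912320  T[14][9]=9·359502+1899612=5135130  T[14][10]=10·39325+359502=752752  T[14][11]=11·2431+39325=66066  T[14][12]=12·78+2431=3367  T[14][13]=13·1+78=91  T[14][14]=14·0+1=1
row 15: T[15][1]=1·1+0=1  T[15][2]=2·8191+1=16383  T[15][3]=3·788970+8191=2375101  T[15][4]=4·10391745+788970=42355950  T[15][5]=5·40075035+10391745=210766920  T[15][6]=6·63436373+40075035=420693273  T[15][7]=7·49329280+63436373=408741333  T[15][8]=8·20912320+49329280=216627840  T[15][9]=9·5135130+20912320=67128490  T[15][10]=10·752752+5135130=12662650  T[15][11]=11·66066+752752=1479478  T[15][12]=12·3367+66066=106470  T[15][13]=13·91+3367=4550  T[15][14]=14·1+91=105  T[15][15]=15·0+1=1
row 16: T[16][1]=1·1+0=1  T[16][2]=2·16383+1=32767  T[16][3]=3·2375101+16383=7141686  T[16][4]=4·42355950+2375101=171798901  T[16][5]=5·210766920+42355950=1096190550  T[16][6]=6·420693273+210766920=2734926558  T[16][7]=7·408741333+420693273=3281882604  T[16][8]=8·216627840+408741333=2141764053  T[16][9]=9·67128490+216627840=820784250  T[16][10]=10·12662650+67128490=193754990  T[16][11]=11·1479478+12662650=28936908  T[16][12]=12·106470+1479478=2757118  T[16][13]=13·4550+106470=165620  T[16][14]=14·105+4550=6020  T[16][15]=15·1+105=120  T[16][16]=16·0+1=1
B_15 = ΣS(15,k) = 1+16383+2375101+42355950+210766920+420693273+408741333+216627840+67128490+12662650+1479478+106470+4550+105+1 = 1382958545
B_16 = ΣS(16,k) = 1+32767+7141686+171798901+1096190550+2734926558+3281882604+2141764053+820784250+193754990+28936908+2757118+165620+6020+120+1 = 10480142147

1382958545, 10480142147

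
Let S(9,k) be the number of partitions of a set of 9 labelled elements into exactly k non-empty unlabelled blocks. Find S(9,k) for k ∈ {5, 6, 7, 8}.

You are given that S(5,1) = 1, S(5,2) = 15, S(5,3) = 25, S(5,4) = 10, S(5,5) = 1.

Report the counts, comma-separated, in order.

6951, 2646, 462, 36

r6: T_6,2=2×15+1=31; T_6,3=3×25+15=90; T_6,4=4×10+25=65; T_6,5=5×1+10=15; T_6,6=6×0+1=1
r7: T_7,3=3×90+31=301; T_7,4=4×65+90=350; T_7,5=5×15+65=140; T_7,6=6×1+15=21; T_7,7=7×0+1=1
r8: T_8,4=4×350+301=1701; T_8,5=5×140+350=1050; T_8,6=6×21+140=266; T_8,7=7×1+21=28; T_8,8=8×0+1=1
r9: T_9,5=5×1050+1701=6951; T_9,6=6×266+1050=2646; T_9,7=7×28+266=462; T_9,8=8×1+28=36
Read S(9,5) = 6951, S(9,6) = 2646, S(9,7) = 462, S(9,8) = 36.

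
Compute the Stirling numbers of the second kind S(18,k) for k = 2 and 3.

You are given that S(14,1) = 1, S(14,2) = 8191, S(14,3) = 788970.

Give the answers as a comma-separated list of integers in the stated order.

131071, 64439010

[15] T[15,1]:1*1+0=1 · T[15,2]:2*8191+1=16383 · T[15,3]:3*788970+8191=2375101
[16] T[16,1]:1*1+0=1 · T[16,2]:2*16383+1=32767 · T[16,3]:3*2375101+16383=7141686
[17] T[17,1]:1*1+0=1 · T[17,2]:2*32767+1=65535 · T[17,3]:3*7141686+32767=21457825
[18] T[18,2]:2*65535+1=131071 · T[18,3]:3*21457825+65535=64439010
Read S(18,2) = 131071, S(18,3) = 64439010.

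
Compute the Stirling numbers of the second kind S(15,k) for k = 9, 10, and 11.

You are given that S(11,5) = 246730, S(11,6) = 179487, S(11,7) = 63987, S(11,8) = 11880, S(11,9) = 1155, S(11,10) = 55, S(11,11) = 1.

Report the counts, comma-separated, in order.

[12] T[12,6]:6*179487+246730=1323652 · T[12,7]:7*63987+179487=627396 · T[12,8]:8*11880+63987=159027 · T[12,9]:9*1155+11880=22275 · T[12,10]:10*55+1155=1705 · T[12,11]:11*1+55=66
[13] T[13,7]:7*627396+1323652=5715424 · T[13,8]:8*159027+627396=1899612 · T[13,9]:9*22275+159027=359502 · T[13,10]:10*1705+22275=39325 · T[13,11]:11*66+1705=2431
[14] T[14,8]:8*1899612+5715424=20912320 · T[14,9]:9*359502+1899612=5135130 · T[14,10]:10*39325+359502=752752 · T[14,11]:11*2431+39325=66066
[15] T[15,9]:9*5135130+20912320=67128490 · T[15,10]:10*752752+5135130=12662650 · T[15,11]:11*66066+752752=1479478
Read S(15,9) = 67128490, S(15,10) = 12662650, S(15,11) = 1479478.

67128490, 12662650, 1479478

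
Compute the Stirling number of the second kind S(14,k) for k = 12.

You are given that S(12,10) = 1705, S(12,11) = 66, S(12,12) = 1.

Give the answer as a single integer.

3367

r13: T_13,11=11×66+1705=2431; T_13,12=12×1+66=78
r14: T_14,12=12×78+2431=3367
Read S(14,12) = 3367.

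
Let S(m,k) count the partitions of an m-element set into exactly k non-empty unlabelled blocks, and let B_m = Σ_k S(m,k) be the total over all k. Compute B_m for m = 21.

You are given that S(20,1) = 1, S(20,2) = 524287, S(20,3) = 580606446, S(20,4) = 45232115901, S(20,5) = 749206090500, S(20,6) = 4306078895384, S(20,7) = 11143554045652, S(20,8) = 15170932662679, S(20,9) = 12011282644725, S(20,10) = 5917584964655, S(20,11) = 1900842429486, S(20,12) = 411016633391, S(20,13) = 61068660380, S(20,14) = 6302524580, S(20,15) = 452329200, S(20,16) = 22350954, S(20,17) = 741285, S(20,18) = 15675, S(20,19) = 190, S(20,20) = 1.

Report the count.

row 21: T[21][1]=1·1+0=1  T[21][2]=2·524287+1=1048575  T[21][3]=3·580606446+524287=1742343625  T[21][4]=4·45232115901+580606446=181509070050  T[21][5]=5·749206090500+45232115901=3791262568401  T[21][6]=6·4306078895384+749206090500=26585679462804  T[21][7]=7·11143554045652+4306078895384=82310957214948  T[21][8]=8·15170932662679+11143554045652=132511015347084  T[21][9]=9·12011282644725+15170932662679=123272476465204  T[21][10]=10·5917584964655+12011282644725=71187132291275  T[21][11]=11·1900842429486+5917584964655=26826851689001  T[21][12]=12·411016633391+1900842429486=6833042030178  T[21][13]=13·61068660380+411016633391=1204909218331  T[21][14]=14·6302524580+61068660380=149304004500  T[21][15]=15·452329200+6302524580=13087462580  T[21][16]=16·22350954+452329200=809944464  T[21][17]=17·741285+22350954=34952799  T[21][18]=18·15675+741285=1023435  T[21][19]=19·190+15675=19285  T[21][20]=20·1+190=210  T[21][21]=21·0+1=1
B_21 = ΣS(21,k) = 1+1048575+1742343625+181509070050+3791262568401+26585679462804+82310957214948+132511015347084+123272476465204+71187132291275+26826851689001+6833042030178+1204909218331+149304004500+13087462580+809944464+34952799+1023435+19285+210+1 = 474869816156751

474869816156751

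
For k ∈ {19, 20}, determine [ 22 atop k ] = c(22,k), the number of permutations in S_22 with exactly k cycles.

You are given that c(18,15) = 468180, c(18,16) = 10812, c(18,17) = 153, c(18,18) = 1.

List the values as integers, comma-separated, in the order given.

@19  (19,16):10812·18+468180→662796, (19,17):153·18+10812→13566, (19,18):1·18+153→171, (19,19):0·18+1→1
@20  (20,17):13566·19+662796→920550, (20,18):171·19+13566→16815, (20,19):1·19+171→190, (20,20):0·19+1→1
@21  (21,18):16815·20+920550→1256850, (21,19):190·20+16815→20615, (21,20):1·20+190→210
@22  (22,19):20615·21+1256850→1689765, (22,20):210·21+20615→25025
Read c(22,19) = 1689765, c(22,20) = 25025.

1689765, 25025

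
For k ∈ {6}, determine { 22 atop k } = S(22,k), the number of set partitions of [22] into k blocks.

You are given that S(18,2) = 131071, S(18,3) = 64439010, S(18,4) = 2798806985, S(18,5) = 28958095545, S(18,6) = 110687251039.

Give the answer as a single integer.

@19  (19,3):64439010·3+131071→193448101, (19,4):2798806985·4+64439010→11259666950, (19,5):28958095545·5+2798806985→147589284710, (19,6):110687251039·6+28958095545→693081601779
@20  (20,4):11259666950·4+193448101→45232115901, (20,5):147589284710·5+11259666950→749206090500, (20,6):693081601779·6+147589284710→4306078895384
@21  (21,5):749206090500·5+45232115901→3791262568401, (21,6):4306078895384·6+749206090500→26585679462804
@22  (22,6):26585679462804·6+3791262568401→163305339345225
Read S(22,6) = 163305339345225.

163305339345225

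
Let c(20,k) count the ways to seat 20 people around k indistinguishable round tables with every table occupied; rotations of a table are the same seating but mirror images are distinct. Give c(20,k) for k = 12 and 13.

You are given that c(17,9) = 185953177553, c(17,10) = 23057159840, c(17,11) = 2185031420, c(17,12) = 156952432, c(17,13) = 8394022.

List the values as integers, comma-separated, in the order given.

i=18: T(18,10)=185953177553+17·23057159840=577924894833 | T(18,11)=23057159840+17·2185031420=60202693980 | T(18,12)=2185031420+17·156952432=4853222764 | T(18,13)=156952432+17·8394022=299650806
i=19: T(19,11)=577924894833+18·60202693980=1661573386473 | T(19,12)=60202693980+18·4853222764=147560703732 | T(19,13)=4853222764+18·299650806=10246937272
i=20: T(20,12)=1661573386473+19·147560703732=4465226757381 | T(20,13)=147560703732+19·10246937272=342252511900
Read c(20,12) = 4465226757381, c(20,13) = 342252511900.

4465226757381, 342252511900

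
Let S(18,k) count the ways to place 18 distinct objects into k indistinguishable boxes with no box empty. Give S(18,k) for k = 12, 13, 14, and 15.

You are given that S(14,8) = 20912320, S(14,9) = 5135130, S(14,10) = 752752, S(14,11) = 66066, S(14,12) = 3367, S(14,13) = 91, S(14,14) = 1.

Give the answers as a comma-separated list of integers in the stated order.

1256328866, 125854638, 8408778, 367200

[15] T[15,9]:9*5135130+20912320=67128490 · T[15,10]:10*752752+5135130=12662650 · T[15,11]:11*66066+752752=1479478 · T[15,12]:12*3367+66066=106470 · T[15,13]:13*91+3367=4550 · T[15,14]:14*1+91=105 · T[15,15]:15*0+1=1
[16] T[16,10]:10*12662650+67128490=193754990 · T[16,11]:11*1479478+12662650=28936908 · T[16,12]:12*106470+1479478=2757118 · T[16,13]:13*4550+106470=165620 · T[16,14]:14*105+4550=6020 · T[16,15]:15*1+105=120
[17] T[17,11]:11*28936908+193754990=512060978 · T[17,12]:12*2757118+28936908=62022324 · T[17,13]:13*165620+2757118=4910178 · T[17,14]:14*6020+165620=249900 · T[17,15]:15*120+6020=7820
[18] T[18,12]:12*62022324+512060978=1256328866 · T[18,13]:13*4910178+62022324=125854638 · T[18,14]:14*249900+4910178=8408778 · T[18,15]:15*7820+249900=367200
Read S(18,12) = 1256328866, S(18,13) = 125854638, S(18,14) = 8408778, S(18,15) = 367200.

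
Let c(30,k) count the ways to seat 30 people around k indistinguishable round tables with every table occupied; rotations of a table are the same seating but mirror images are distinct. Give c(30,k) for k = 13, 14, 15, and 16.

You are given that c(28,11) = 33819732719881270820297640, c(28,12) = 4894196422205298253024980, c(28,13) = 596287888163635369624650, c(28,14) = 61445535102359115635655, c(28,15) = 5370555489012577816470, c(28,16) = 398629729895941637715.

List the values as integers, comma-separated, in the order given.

796974693974455191377937300, 88776380550648116217781890, 8459574446076318147830625, 691254538651580660999025

r29: T_29,12=28×4894196422205298253024980+33819732719881270820297640=170857232541629621904997080; T_29,13=28×596287888163635369624650+4894196422205298253024980=21590257290787088602515180; T_29,14=28×61445535102359115635655+596287888163635369624650=2316762871029690607422990; T_29,15=28×5370555489012577816470+61445535102359115635655=211821088794711294496815; T_29,16=28×398629729895941637715+5370555489012577816470=16532187926098943672490
r30: T_30,13=29×21590257290787088602515180+170857232541629621904997080=796974693974455191377937300; T_30,14=29×2316762871029690607422990+21590257290787088602515180=88776380550648116217781890; T_30,15=29×211821088794711294496815+2316762871029690607422990=8459574446076318147830625; T_30,16=29×16532187926098943672490+211821088794711294496815=691254538651580660999025
Read c(30,13) = 796974693974455191377937300, c(30,14) = 88776380550648116217781890, c(30,15) = 8459574446076318147830625, c(30,16) = 691254538651580660999025.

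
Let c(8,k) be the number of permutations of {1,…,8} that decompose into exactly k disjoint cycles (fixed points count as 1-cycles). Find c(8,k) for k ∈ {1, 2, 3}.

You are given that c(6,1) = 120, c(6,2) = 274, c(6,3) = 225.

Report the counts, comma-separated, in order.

r7: T_7,1=6×120+0=720; T_7,2=6×274+120=1764; T_7,3=6×225+274=1624
r8: T_8,1=7×720+0=5040; T_8,2=7×1764+720=13068; T_8,3=7×1624+1764=13132
Read c(8,1) = 5040, c(8,2) = 13068, c(8,3) = 13132.

5040, 13068, 13132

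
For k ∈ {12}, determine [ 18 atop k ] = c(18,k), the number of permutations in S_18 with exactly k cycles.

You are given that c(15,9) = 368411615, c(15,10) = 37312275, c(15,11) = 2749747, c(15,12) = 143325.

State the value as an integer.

4853222764

i=16: T(16,10)=368411615+15·37312275=928095740 | T(16,11)=37312275+15·2749747=78558480 | T(16,12)=2749747+15·143325=4899622
i=17: T(17,11)=928095740+16·78558480=2185031420 | T(17,12)=78558480+16·4899622=156952432
i=18: T(18,12)=2185031420+17·156952432=4853222764
Read c(18,12) = 4853222764.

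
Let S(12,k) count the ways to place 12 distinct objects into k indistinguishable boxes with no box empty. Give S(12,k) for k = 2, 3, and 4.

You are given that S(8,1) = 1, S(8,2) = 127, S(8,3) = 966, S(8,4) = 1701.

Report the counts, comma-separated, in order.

2047, 86526, 611501

i=9: T(9,1)=0+1·1=1 | T(9,2)=1+2·127=255 | T(9,3)=127+3·966=3025 | T(9,4)=966+4·1701=7770
i=10: T(10,1)=0+1·1=1 | T(10,2)=1+2·255=511 | T(10,3)=255+3·3025=9330 | T(10,4)=3025+4·7770=34105
i=11: T(11,1)=0+1·1=1 | T(11,2)=1+2·511=1023 | T(11,3)=511+3·9330=28501 | T(11,4)=9330+4·34105=145750
i=12: T(12,2)=1+2·1023=2047 | T(12,3)=1023+3·28501=86526 | T(12,4)=28501+4·145750=611501
Read S(12,2) = 2047, S(12,3) = 86526, S(12,4) = 611501.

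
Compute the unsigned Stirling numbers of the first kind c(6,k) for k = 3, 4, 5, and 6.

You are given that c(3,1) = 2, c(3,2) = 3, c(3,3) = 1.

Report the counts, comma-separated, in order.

@4  (4,1):2·3+0→6, (4,2):3·3+2→11, (4,3):1·3+3→6, (4,4):0·3+1→1
@5  (5,2):11·4+6→50, (5,3):6·4+11→35, (5,4):1·4+6→10, (5,5):0·4+1→1
@6  (6,3):35·5+50→225, (6,4):10·5+35→85, (6,5):1·5+10→15, (6,6):0·5+1→1
Read c(6,3) = 225, c(6,4) = 85, c(6,5) = 15, c(6,6) = 1.

225, 85, 15, 1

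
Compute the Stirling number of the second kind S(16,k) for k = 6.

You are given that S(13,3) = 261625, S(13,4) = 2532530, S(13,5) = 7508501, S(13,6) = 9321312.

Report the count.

i=14: T(14,4)=261625+4·2532530=10391745 | T(14,5)=2532530+5·7508501=40075035 | T(14,6)=7508501+6·9321312=63436373
i=15: T(15,5)=10391745+5·40075035=210766920 | T(15,6)=40075035+6·63436373=420693273
i=16: T(16,6)=210766920+6·420693273=2734926558
Read S(16,6) = 2734926558.

2734926558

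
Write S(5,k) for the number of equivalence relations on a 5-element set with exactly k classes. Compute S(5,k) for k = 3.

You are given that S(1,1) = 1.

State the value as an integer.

i=2: T(2,1)=0+1·1=1 | T(2,2)=1+2·0=1
i=3: T(3,1)=0+1·1=1 | T(3,2)=1+2·1=3 | T(3,3)=1+3·0=1
i=4: T(4,2)=1+2·3=7 | T(4,3)=3+3·1=6
i=5: T(5,3)=7+3·6=25
Read S(5,3) = 25.

25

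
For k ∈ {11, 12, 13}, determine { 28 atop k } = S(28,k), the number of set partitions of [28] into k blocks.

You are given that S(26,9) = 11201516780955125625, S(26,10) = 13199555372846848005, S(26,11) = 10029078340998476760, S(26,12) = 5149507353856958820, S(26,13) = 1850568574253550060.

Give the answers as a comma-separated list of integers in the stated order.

1501910658871554621690, 985397416171213883565, 451512851236272407400

@27  (27,10):13199555372846848005·10+11201516780955125625→143197070509423605675, (27,11):10029078340998476760·11+13199555372846848005→123519417123830092365, (27,12):5149507353856958820·12+10029078340998476760→71823166587281982600, (27,13):1850568574253550060·13+5149507353856958820→29206898819153109600
@28  (28,11):123519417123830092365·11+143197070509423605675→1501910658871554621690, (28,12):71823166587281982600·12+123519417123830092365→985397416171213883565, (28,13):29206898819153109600·13+71823166587281982600→451512851236272407400
Read S(28,11) = 1501910658871554621690, S(28,12) = 985397416171213883565, S(28,13) = 451512851236272407400.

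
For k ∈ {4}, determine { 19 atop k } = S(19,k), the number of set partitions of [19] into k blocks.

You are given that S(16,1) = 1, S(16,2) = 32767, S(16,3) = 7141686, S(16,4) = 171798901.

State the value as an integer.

11259666950

row 17: T[17][2]=2·32767+1=65535  T[17][3]=3·7141686+32767=21457825  T[17][4]=4·171798901+7141686=694337290
row 18: T[18][3]=3·21457825+65535=64439010  T[18][4]=4·694337290+21457825=2798806985
row 19: T[19][4]=4·2798806985+64439010=11259666950
Read S(19,4) = 11259666950.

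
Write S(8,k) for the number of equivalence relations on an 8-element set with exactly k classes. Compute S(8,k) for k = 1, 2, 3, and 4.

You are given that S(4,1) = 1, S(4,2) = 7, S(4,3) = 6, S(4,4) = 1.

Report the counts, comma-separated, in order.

1, 127, 966, 1701

r5: T_5,1=1×1+0=1; T_5,2=2×7+1=15; T_5,3=3×6+7=25; T_5,4=4×1+6=10
r6: T_6,1=1×1+0=1; T_6,2=2×15+1=31; T_6,3=3×25+15=90; T_6,4=4×10+25=65
r7: T_7,1=1×1+0=1; T_7,2=2×31+1=63; T_7,3=3×90+31=301; T_7,4=4×65+90=350
r8: T_8,1=1×1+0=1; T_8,2=2×63+1=127; T_8,3=3×301+63=966; T_8,4=4×350+301=1701
Read S(8,1) = 1, S(8,2) = 127, S(8,3) = 966, S(8,4) = 1701.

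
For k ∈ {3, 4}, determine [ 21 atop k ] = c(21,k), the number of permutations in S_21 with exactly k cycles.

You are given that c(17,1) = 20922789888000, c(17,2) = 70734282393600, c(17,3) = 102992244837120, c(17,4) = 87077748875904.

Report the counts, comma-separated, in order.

[18] T[18,1]:17*20922789888000+0=355687428096000 · T[18,2]:17*70734282393600+20922789888000=1223405590579200 · T[18,3]:17*102992244837120+70734282393600=1821602444624640 · T[18,4]:17*87077748875904+102992244837120=1583313975727488
[19] T[19,1]:18*355687428096000+0=6402373705728000 · T[19,2]:18*1223405590579200+355687428096000=22376988058521600 · T[19,3]:18*1821602444624640+1223405590579200=34012249593822720 · T[19,4]:18*1583313975727488+1821602444624640=30321254007719424
[20] T[20,2]:19*22376988058521600+6402373705728000=431565146817638400 · T[20,3]:19*34012249593822720+22376988058521600=668609730341153280 · T[20,4]:19*30321254007719424+34012249593822720=610116075740491776
[21] T[21,3]:20*668609730341153280+431565146817638400=13803759753640704000 · T[21,4]:20*610116075740491776+668609730341153280=12870931245150988800
Read c(21,3) = 13803759753640704000, c(21,4) = 12870931245150988800.

13803759753640704000, 12870931245150988800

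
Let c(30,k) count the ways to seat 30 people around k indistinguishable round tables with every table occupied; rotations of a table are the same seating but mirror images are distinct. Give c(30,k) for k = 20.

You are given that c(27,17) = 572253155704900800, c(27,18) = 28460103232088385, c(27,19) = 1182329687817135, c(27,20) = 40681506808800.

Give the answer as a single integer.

6634460278534540725

@28  (28,18):28460103232088385·27+572253155704900800→1340675942971287195, (28,19):1182329687817135·27+28460103232088385→60383004803151030, (28,20):40681506808800·27+1182329687817135→2280730371654735
@29  (29,19):60383004803151030·28+1340675942971287195→3031400077459516035, (29,20):2280730371654735·28+60383004803151030→124243455209483610
@30  (30,20):124243455209483610·29+3031400077459516035→6634460278534540725
Read c(30,20) = 6634460278534540725.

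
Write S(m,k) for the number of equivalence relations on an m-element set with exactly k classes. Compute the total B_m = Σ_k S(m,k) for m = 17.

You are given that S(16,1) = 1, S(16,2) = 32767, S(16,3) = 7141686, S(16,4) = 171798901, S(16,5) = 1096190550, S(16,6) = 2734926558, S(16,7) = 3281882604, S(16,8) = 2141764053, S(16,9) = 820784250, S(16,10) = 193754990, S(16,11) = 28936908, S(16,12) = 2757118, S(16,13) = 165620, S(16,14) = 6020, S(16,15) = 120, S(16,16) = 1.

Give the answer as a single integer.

82864869804

i=17: T(17,1)=0+1·1=1 | T(17,2)=1+2·32767=65535 | T(17,3)=32767+3·7141686=21457825 | T(17,4)=7141686+4·171798901=694337290 | T(17,5)=171798901+5·1096190550=5652751651 | T(17,6)=1096190550+6·2734926558=17505749898 | T(17,7)=2734926558+7·3281882604=25708104786 | T(17,8)=3281882604+8·2141764053=20415995028 | T(17,9)=2141764053+9·820784250=9528822303 | T(17,10)=820784250+10·193754990=2758334150 | T(17,11)=193754990+11·28936908=512060978 | T(17,12)=28936908+12·2757118=62022324 | T(17,13)=2757118+13·165620=4910178 | T(17,14)=165620+14·6020=249900 | T(17,15)=6020+15·120=7820 | T(17,16)=120+16·1=136 | T(17,17)=1+17·0=1
B_17 = ΣS(17,k) = 1+65535+21457825+694337290+5652751651+17505749898+25708104786+20415995028+9528822303+2758334150+512060978+62022324+4910178+249900+7820+136+1 = 82864869804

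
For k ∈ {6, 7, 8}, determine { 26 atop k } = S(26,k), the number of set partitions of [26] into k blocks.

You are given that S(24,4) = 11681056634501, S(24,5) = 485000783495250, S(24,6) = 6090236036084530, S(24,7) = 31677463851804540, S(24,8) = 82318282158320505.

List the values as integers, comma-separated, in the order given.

i=25: T(25,5)=11681056634501+5·485000783495250=2436684974110751 | T(25,6)=485000783495250+6·6090236036084530=37026417000002430 | T(25,7)=6090236036084530+7·31677463851804540=227832482998716310 | T(25,8)=31677463851804540+8·82318282158320505=690223721118368580
i=26: T(26,6)=2436684974110751+6·37026417000002430=224595186974125331 | T(26,7)=37026417000002430+7·227832482998716310=1631853797991016600 | T(26,8)=227832482998716310+8·690223721118368580=5749622251945664950
Read S(26,6) = 224595186974125331, S(26,7) = 1631853797991016600, S(26,8) = 5749622251945664950.

224595186974125331, 1631853797991016600, 5749622251945664950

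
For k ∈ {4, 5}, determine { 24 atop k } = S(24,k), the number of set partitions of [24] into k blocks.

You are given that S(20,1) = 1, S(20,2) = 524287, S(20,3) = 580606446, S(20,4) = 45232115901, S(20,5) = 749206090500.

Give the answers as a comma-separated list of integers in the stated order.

11681056634501, 485000783495250

i=21: T(21,1)=0+1·1=1 | T(21,2)=1+2·524287=1048575 | T(21,3)=524287+3·580606446=1742343625 | T(21,4)=580606446+4·45232115901=181509070050 | T(21,5)=45232115901+5·749206090500=3791262568401
i=22: T(22,2)=1+2·1048575=2097151 | T(22,3)=1048575+3·1742343625=5228079450 | T(22,4)=1742343625+4·181509070050=727778623825 | T(22,5)=181509070050+5·3791262568401=19137821912055
i=23: T(23,3)=2097151+3·5228079450=15686335501 | T(23,4)=5228079450+4·727778623825=2916342574750 | T(23,5)=727778623825+5·19137821912055=96416888184100
i=24: T(24,4)=15686335501+4·2916342574750=11681056634501 | T(24,5)=2916342574750+5·96416888184100=485000783495250
Read S(24,4) = 11681056634501, S(24,5) = 485000783495250.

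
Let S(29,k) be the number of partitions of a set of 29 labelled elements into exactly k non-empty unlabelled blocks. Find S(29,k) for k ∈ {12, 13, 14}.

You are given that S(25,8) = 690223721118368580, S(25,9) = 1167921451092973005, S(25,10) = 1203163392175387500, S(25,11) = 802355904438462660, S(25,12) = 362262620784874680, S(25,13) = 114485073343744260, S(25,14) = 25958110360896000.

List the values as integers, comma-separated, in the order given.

row 26: T[26][9]=9·1167921451092973005+690223721118368580=11201516780955125625  T[26][10]=10·1203163392175387500+1167921451092973005=13199555372846848005  T[26][11]=11·802355904438462660+1203163392175387500=10029078340998476760  T[26][12]=12·362262620784874680+802355904438462660=5149507353856958820  T[26][13]=13·114485073343744260+362262620784874680=1850568574253550060  T[26][14]=14·25958110360896000+114485073343744260=477898618396288260
row 27: T[27][10]=10·13199555372846848005+11201516780955125625=143197070509423605675  T[27][11]=11·10029078340998476760+13199555372846848005=123519417123830092365  T[27][12]=12·5149507353856958820+10029078340998476760=71823166587281982600  T[27][13]=13·1850568574253550060+5149507353856958820=29206898819153109600  T[27][14]=14·477898618396288260+1850568574253550060=8541149231801585700
row 28: T[28][11]=11·123519417123830092365+143197070509423605675=1501910658871554621690  T[28][12]=12·71823166587281982600+123519417123830092365=985397416171213883565  T[28][13]=13·29206898819153109600+71823166587281982600=451512851236272407400  T[28][14]=14·8541149231801585700+29206898819153109600=148782988064375309400
row 29: T[29][12]=12·985397416171213883565+1501910658871554621690=13326679652926121224470  T[29][13]=13·451512851236272407400+985397416171213883565=6855064482242755179765  T[29][14]=14·148782988064375309400+451512851236272407400=2534474684137526739000
Read S(29,12) = 13326679652926121224470, S(29,13) = 6855064482242755179765, S(29,14) = 2534474684137526739000.

13326679652926121224470, 6855064482242755179765, 2534474684137526739000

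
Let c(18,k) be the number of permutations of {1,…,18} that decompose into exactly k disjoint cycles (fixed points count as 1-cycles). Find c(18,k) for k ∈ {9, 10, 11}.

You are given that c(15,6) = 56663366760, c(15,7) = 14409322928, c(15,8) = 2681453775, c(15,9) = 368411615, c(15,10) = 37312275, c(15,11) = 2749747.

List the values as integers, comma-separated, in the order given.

r16: T_16,7=15×14409322928+56663366760=272803210680; T_16,8=15×2681453775+14409322928=54631129553; T_16,9=15×368411615+2681453775=8207628000; T_16,10=15×37312275+368411615=928095740; T_16,11=15×2749747+37312275=78558480
r17: T_17,8=16×54631129553+272803210680=1146901283528; T_17,9=16×8207628000+54631129553=185953177553; T_17,10=16×928095740+8207628000=23057159840; T_17,11=16×78558480+928095740=2185031420
r18: T_18,9=17×185953177553+1146901283528=4308105301929; T_18,10=17×23057159840+185953177553=577924894833; T_18,11=17×2185031420+23057159840=60202693980
Read c(18,9) = 4308105301929, c(18,10) = 577924894833, c(18,11) = 60202693980.

4308105301929, 577924894833, 60202693980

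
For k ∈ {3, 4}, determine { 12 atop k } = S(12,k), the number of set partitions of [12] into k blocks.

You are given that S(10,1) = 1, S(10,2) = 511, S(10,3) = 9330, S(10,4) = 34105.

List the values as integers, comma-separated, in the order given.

86526, 611501

r11: T_11,2=2×511+1=1023; T_11,3=3×9330+511=28501; T_11,4=4×34105+9330=145750
r12: T_12,3=3×28501+1023=86526; T_12,4=4×145750+28501=611501
Read S(12,3) = 86526, S(12,4) = 611501.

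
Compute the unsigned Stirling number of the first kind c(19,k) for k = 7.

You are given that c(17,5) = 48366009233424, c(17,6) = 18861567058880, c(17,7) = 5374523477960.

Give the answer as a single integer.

2353125040549984

row 18: T[18][6]=17·18861567058880+48366009233424=369012649234384  T[18][7]=17·5374523477960+18861567058880=110228466184200
row 19: T[19][7]=18·110228466184200+369012649234384=2353125040549984
Read c(19,7) = 2353125040549984.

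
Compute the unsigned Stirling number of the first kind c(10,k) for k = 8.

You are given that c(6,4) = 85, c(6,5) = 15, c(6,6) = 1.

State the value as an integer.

870

r7: T_7,5=6×15+85=175; T_7,6=6×1+15=21; T_7,7=6×0+1=1
r8: T_8,6=7×21+175=322; T_8,7=7×1+21=28; T_8,8=7×0+1=1
r9: T_9,7=8×28+322=546; T_9,8=8×1+28=36
r10: T_10,8=9×36+546=870
Read c(10,8) = 870.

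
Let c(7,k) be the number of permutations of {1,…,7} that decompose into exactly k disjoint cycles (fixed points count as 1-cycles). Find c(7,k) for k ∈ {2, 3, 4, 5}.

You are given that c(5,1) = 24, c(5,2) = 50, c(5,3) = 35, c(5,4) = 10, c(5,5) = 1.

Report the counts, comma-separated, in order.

@6  (6,1):24·5+0→120, (6,2):50·5+24→274, (6,3):35·5+50→225, (6,4):10·5+35→85, (6,5):1·5+10→15
@7  (7,2):274·6+120→1764, (7,3):225·6+274→1624, (7,4):85·6+225→735, (7,5):15·6+85→175
Read c(7,2) = 1764, c(7,3) = 1624, c(7,4) = 735, c(7,5) = 175.

1764, 1624, 735, 175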